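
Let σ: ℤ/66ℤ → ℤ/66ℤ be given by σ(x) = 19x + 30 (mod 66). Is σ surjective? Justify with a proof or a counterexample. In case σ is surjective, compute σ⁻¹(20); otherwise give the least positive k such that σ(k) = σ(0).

By definition, surjectivity means every element of the codomain has a preimage under σ.
Since gcd(19, 66) = 1, 19 is invertible modulo 66. Euclid's algorithm: 66 = 3·19 + 9, 19 = 2·9 + 1; back-substituting gives 1 = 7·19 − 2·66, so 19⁻¹ ≡ 7 (mod 66).
Then y ↦ 7(y − 30) is a two-sided inverse to σ, so every y ∈ ℤ/66ℤ has a preimage.
Therefore σ is surjective.
Since σ is surjective, we compute σ⁻¹(20): solve 19x + 30 ≡ 20 (mod 66), i.e. 19x ≡ 56 (mod 66).
Multiplying by 19⁻¹ = 7 gives x ≡ 7·56 = 392 = 5·66 + 62 ≡ 62 (mod 66).
Check: σ(62) = 19·62 + 30 = 1208 = 18·66 + 20 ≡ 20 (mod 66).

62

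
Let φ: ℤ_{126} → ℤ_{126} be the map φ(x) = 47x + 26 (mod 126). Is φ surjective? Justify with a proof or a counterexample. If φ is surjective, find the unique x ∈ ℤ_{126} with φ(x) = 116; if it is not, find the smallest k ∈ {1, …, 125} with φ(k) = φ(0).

18

Since gcd(47, 126) = 1, 47 is invertible modulo 126. Euclid's algorithm: 126 = 2·47 + 32, 47 = 1·32 + 15, 32 = 2·15 + 2, 15 = 7·2 + 1; back-substituting gives 1 = 59·47 − 22·126, so 47⁻¹ ≡ 59 (mod 126).
For any y ∈ ℤ_{126}, x = 59(y − 26) mod 126 satisfies φ(x) = 47·59(y − 26) + 26 ≡ y (since 47·59 ≡ 1 mod 126). So every y has a preimage.
So φ is surjective.
Since φ is surjective, we compute φ⁻¹(116): solve 47x + 26 ≡ 116 (mod 126), i.e. 47x ≡ 90 (mod 126).
Multiplying by 47⁻¹ = 59 gives x ≡ 59·90 = 5310 = 42·126 + 18 ≡ 18 (mod 126).
Check: φ(18) = 47·18 + 26 = 872 = 6·126 + 116 ≡ 116 (mod 126).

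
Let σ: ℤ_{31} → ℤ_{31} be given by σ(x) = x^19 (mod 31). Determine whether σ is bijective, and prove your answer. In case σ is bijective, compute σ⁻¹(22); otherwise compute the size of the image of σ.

Since 31 is prime, the nonzero elements of ℤ_{31} form a cyclic group of order 30.
As gcd(19, 30) = 1, raising to the 19th power is a bijection on this group: if s^19 ≡ t^19 then (st^{−1})^19 = 1, and the only element of order dividing gcd(19, 30) = 1 is 1, so s = t.
With σ(0) = 0 this makes σ injective on all of ℤ_{31}, hence bijective (finite equal-size domain and codomain). In particular σ is bijective.
Since σ is bijective, we find the preimage of 22. The inverse of x ↦ x^19 on (ℤ_{31})^× is x ↦ x^19, because 19·19 = 361 = 12·30 + 1 ≡ 1 (mod 30) and x^{30} = 1 for x ≠ 0 (Fermat). So σ⁻¹(22) = 22^19 mod 31.
Repeated squaring mod 31: 22^1 ≡ 22, 22^2 ≡ 22² = 484 ≡ 19, 22^4 ≡ 19² = 361 ≡ 20, 22^8 ≡ 20² = 400 ≡ 28, 22^16 ≡ 28² = 784 ≡ 9. Since 19 = 16 + 2 + 1, 22^19 ≡ 9·19·22: 9·19 = 171 ≡ 16, then 16·22 = 352 ≡ 11. So 22^19 ≡ 11 (mod 31).
Hence σ⁻¹(22) = 11.

11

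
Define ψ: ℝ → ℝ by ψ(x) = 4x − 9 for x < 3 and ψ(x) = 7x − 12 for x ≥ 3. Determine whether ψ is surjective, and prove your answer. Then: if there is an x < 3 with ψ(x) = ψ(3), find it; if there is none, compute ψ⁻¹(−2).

Both pieces are strictly increasing (slopes 4 and 7), so each is injective on its own interval.
The left piece maps (−∞, 3) onto (−∞, 3); the right piece maps [3, ∞) onto [9, ∞).
The union (−∞, 3) ∪ [9, ∞) omits the interval between 3 and 9; in particular 3 has no preimage. So ψ is not surjective.
Because the two images are disjoint, no x < 3 has ψ(x) = ψ(3), so we compute ψ⁻¹(−2): −2 lies in (−∞, 3), so solve 4x − 9 = −2: x = (−2 + 9)/4 = 7/4.

7/4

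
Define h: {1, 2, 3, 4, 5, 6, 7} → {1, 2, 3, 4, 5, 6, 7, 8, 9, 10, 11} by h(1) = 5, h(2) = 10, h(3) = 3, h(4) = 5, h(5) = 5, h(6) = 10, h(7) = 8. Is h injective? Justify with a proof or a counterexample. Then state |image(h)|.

4

h(1) = 5 = h(4) with 1 ≠ 4, so h is not injective.
The image of h is {3, 5, 8, 10}, which has 4 elements.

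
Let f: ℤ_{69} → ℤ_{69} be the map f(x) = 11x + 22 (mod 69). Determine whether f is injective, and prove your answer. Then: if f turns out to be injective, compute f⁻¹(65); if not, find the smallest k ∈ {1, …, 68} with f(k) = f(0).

Suppose f(u) = f(v) in ℤ_{69}. Then 11u + 22 ≡ 11v + 22 (mod 69), therefore 11(u − v) ≡ 0 (mod 69).
Since gcd(11, 69) = 1, 11 is invertible modulo 69, so u − v ≡ 0 (mod 69), i.e. u = v.
Therefore f is injective.
We now compute 11⁻¹ mod 69 explicitly. Euclid's algorithm: 69 = 6·11 + 3, 11 = 3·3 + 2, 3 = 1·2 + 1; back-substituting gives 1 = 44·11 − 7·69, so 11⁻¹ ≡ 44 (mod 69).
Since f is injective, we compute f⁻¹(65): solve 11x + 22 ≡ 65 (mod 69), i.e. 11x ≡ 43 (mod 69).
Multiplying by 11⁻¹ = 44 gives x ≡ 44·43 = 1892 = 27·69 + 29 ≡ 29 (mod 69).
Check: f(29) = 11·29 + 22 = 341 = 4·69 + 65 ≡ 65 (mod 69).

29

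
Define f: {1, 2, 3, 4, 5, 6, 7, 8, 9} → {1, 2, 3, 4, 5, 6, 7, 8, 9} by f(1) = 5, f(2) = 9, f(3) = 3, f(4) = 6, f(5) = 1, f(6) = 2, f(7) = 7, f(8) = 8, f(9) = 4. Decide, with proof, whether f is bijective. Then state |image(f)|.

The values 5, 9, 3, 6, 1, 2, 7, 8, 4 are a permutation of {1, 2, 3, 4, 5, 6, 7, 8, 9}: each element appears exactly once.
So f is injective and surjective, hence bijective.
The image of f is {1, 2, 3, 4, 5, 6, 7, 8, 9}, which has 9 elements.

9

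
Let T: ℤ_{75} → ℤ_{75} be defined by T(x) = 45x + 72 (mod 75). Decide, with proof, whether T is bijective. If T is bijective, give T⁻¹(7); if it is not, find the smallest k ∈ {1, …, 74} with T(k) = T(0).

5

We have gcd(45, 75) = 15 > 1. Taking s = 0 and t = 5: T(0) = 72 and T(5) = 45·5 + 72 = 297 ≡ 72 (mod 75).
So T(0) = T(5) while 0 ≠ 5, hence T is not injective, hence not bijective.
Since T is not bijective, we find the least positive k with T(k) = T(0): this means 45k ≡ 0 (mod 75), i.e. 75 ∣ 45k. Since gcd(45, 75) = 15, dividing through by 15 this holds exactly when 5 ∣ 3k, and as gcd(3, 5) = 1, exactly when 5 ∣ k.
The smallest positive such k is 5.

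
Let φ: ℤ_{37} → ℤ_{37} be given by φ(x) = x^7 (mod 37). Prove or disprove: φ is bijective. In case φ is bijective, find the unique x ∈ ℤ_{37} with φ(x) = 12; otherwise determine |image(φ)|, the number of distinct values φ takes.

Since 37 is prime, the nonzero elements of ℤ_{37} form a cyclic group of order 36.
As gcd(7, 36) = 1, raising to the 7th power is a bijection on this group: if u^7 ≡ v^7 then (uv^{−1})^7 = 1, and the only element of order dividing gcd(7, 36) = 1 is 1, so u = v.
With φ(0) = 0 this makes φ injective on all of ℤ_{37}, hence bijective (finite equal-size domain and codomain). In particular φ is bijective.
Since φ is bijective, we find the preimage of 12. The inverse of x ↦ x^7 on (ℤ_{37})^× is x ↦ x^31, because 7·31 = 217 = 6·36 + 1 ≡ 1 (mod 36) and x^{36} = 1 for x ≠ 0 (Fermat). So φ⁻¹(12) = 12^31 mod 37.
Repeated squaring mod 37: 12^1 ≡ 12, 12^2 ≡ 12² = 144 ≡ 33, 12^4 ≡ 33² = 1089 ≡ 16, 12^8 ≡ 16² = 256 ≡ 34, 12^16 ≡ 34² = 1156 ≡ 9. Since 31 = 16 + 8 + 4 + 2 + 1, 12^31 ≡ 9·34·16·33·12: 9·34 = 306 ≡ 10, then 10·16 = 160 ≡ 12, then 12·33 = 396 ≡ 26, then 26·12 = 312 ≡ 16. So 12^31 ≡ 16 (mod 37).
Hence φ⁻¹(12) = 16.

16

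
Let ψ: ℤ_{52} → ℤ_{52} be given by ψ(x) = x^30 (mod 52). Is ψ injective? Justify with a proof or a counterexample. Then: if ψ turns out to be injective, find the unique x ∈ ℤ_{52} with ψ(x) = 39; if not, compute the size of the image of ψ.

ψ(1) = 1^30 = 1.
ψ(3): Repeated squaring mod 52: 3^1 ≡ 3, 3^2 ≡ 3² = 9, 3^4 ≡ 9² = 81 ≡ 29, 3^8 ≡ 29² = 841 ≡ 9, 3^16 ≡ 9² = 81 ≡ 29. Since 30 = 16 + 8 + 4 + 2, 3^30 ≡ 29·9·29·9: 29·9 = 261 ≡ 1, then 1·29 = 29, then 29·9 = 261 ≡ 1. So 3^30 ≡ 1 (mod 52).
So ψ(1) = ψ(3) = 1 while 1 ≠ 3, thus ψ is not injective.
Since ψ is not injective, we determine |image(ψ)|. Computing x^30 mod 52 for each x (by repeated squaring, reducing mod 52 at every step), the values ψ(0), ψ(1), …, ψ(51) are: 0, 1, 12, 1, 40, 25, 12, 25, 12, 1, 40, 25, 40, 13, 40, 25, 40, 1, 12, 25, 12, 25, 40, 1, 12, 1, 0, 1, 12, 1, 40, 25, 12, 25, 12, 1, 40, 25, 40, 13, 40, 25, 40, 1, 12, 25, 12, 25, 40, 1, 12, 1.
The distinct values are {0, 1, 12, 13, 25, 40}; there are 6 of them.

6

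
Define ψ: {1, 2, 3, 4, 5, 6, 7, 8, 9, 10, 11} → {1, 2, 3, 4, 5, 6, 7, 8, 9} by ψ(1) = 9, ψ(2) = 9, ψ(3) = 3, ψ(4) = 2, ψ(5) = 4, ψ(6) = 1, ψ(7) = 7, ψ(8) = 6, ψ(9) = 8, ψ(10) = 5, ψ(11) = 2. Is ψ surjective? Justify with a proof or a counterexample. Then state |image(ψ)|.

9

Every element of the codomain has a preimage: 1 = ψ(6), 2 = ψ(4), 3 = ψ(3), 4 = ψ(5), 5 = ψ(10), 6 = ψ(8), 7 = ψ(7), 8 = ψ(9), 9 = ψ(1).
So ψ is surjective.
The image of ψ is {1, 2, 3, 4, 5, 6, 7, 8, 9}, which has 9 elements.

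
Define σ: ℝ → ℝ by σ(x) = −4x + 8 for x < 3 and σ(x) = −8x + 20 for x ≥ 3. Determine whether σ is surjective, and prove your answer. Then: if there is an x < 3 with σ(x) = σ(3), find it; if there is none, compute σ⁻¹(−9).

Both pieces are strictly decreasing (slopes −4 and −8), so each is injective on its own interval.
The left piece maps (−∞, 3) onto (−4, ∞); the right piece maps [3, ∞) onto (−∞, −4].
These images together cover ℝ, so σ is surjective.
Because the two images are disjoint, no x < 3 has σ(x) = σ(3), so we compute σ⁻¹(−9): −9 lies in (−∞, −4], so solve −8x + 20 = −9: x = (−9 − 20)/(−8) = 29/8.

29/8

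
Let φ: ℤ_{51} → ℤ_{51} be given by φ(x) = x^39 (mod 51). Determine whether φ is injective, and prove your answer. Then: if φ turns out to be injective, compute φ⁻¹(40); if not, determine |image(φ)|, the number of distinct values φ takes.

Computing x^39 mod 51 for each x (by repeated squaring, reducing mod 51 at every step), the values φ(0), φ(1), …, φ(50) are: 0, 1, 26, 45, 13, 44, 48, 46, 32, 36, 22, 20, 24, 4, 23, 42, 16, 17, 18, 43, 11, 30, 10, 14, 12, 49, 2, 39, 37, 41, 21, 40, 8, 33, 34, 35, 9, 28, 47, 27, 31, 29, 15, 19, 5, 3, 7, 38, 6, 25, 50.
Every element of ℤ_{51} appears exactly once in this list, so φ is a bijection, and in particular injective.
Since φ is injective, we read off the preimage of 40 from the same table: φ(31) = 40, so φ⁻¹(40) = 31.

31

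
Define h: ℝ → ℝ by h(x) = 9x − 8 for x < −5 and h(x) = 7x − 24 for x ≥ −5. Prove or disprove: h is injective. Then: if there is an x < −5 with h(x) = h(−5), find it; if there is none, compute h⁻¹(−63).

-17/3

Both pieces are strictly increasing (slopes 9 and 7), so each is injective on its own interval.
The left piece maps (−∞, −5) onto (−∞, −53); the right piece maps [−5, ∞) onto [−59, ∞).
These images overlap. In particular h(−5) = −59 (right piece), and solving 9x − 8 = −59 on the left piece gives x = −17/3 < −5.
So h(−17/3) = h(−5) with −17/3 ≠ −5, and h is not injective. This x = −17/3 is the requested value below −5.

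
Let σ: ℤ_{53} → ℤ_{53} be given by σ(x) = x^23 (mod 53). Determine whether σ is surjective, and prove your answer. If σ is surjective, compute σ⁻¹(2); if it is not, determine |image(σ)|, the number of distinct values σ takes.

Since 53 is prime, the nonzero elements of ℤ_{53} form a cyclic group of order 52.
As gcd(23, 52) = 1, raising to the 23rd power is a bijection on this group: if u^23 ≡ v^23 then (uv^{−1})^23 = 1, and the only element of order dividing gcd(23, 52) = 1 is 1, so u = v.
With σ(0) = 0 this makes σ injective on all of ℤ_{53}, hence bijective (finite equal-size domain and codomain). In particular σ is surjective.
Since σ is surjective, we find the preimage of 2. The inverse of x ↦ x^23 on (ℤ_{53})^× is x ↦ x^43, because 23·43 = 989 = 19·52 + 1 ≡ 1 (mod 52) and x^{52} = 1 for x ≠ 0 (Fermat). So σ⁻¹(2) = 2^43 mod 53.
Repeated squaring mod 53: 2^1 ≡ 2, 2^2 ≡ 2² = 4, 2^4 ≡ 4² = 16, 2^8 ≡ 16² = 256 ≡ 44, 2^16 ≡ 44² = 1936 ≡ 28, 2^32 ≡ 28² = 784 ≡ 42. Since 43 = 32 + 8 + 2 + 1, 2^43 ≡ 42·44·4·2: 42·44 = 1848 ≡ 46, then 46·4 = 184 ≡ 25, then 25·2 = 50. So 2^43 ≡ 50 (mod 53).
Hence σ⁻¹(2) = 50.

50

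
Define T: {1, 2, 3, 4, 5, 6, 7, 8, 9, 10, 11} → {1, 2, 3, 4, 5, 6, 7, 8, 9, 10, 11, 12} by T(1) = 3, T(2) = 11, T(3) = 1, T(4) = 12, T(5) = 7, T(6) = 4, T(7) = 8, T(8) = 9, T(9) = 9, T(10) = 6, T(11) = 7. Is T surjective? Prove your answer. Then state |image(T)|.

9

No element maps to 2, so T is not surjective.
The image of T is {1, 3, 4, 6, 7, 8, 9, 11, 12}, which has 9 elements.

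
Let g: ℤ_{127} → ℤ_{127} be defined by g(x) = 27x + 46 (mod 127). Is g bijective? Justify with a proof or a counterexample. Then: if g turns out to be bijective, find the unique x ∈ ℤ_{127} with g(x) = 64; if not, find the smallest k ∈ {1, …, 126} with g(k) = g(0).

Recall that g is injective if g(s) = g(t) implies s = t.
Suppose g(s) = g(t) in ℤ_{127}. Then 27s + 46 ≡ 27t + 46 (mod 127), so 27(s − t) ≡ 0 (mod 127).
Since gcd(27, 127) = 1, 27 is invertible modulo 127, thus s − t ≡ 0 (mod 127), i.e. s = t.
We now compute 27⁻¹ mod 127 explicitly. Euclid's algorithm: 127 = 4·27 + 19, 27 = 1·19 + 8, 19 = 2·8 + 3, 8 = 2·3 + 2, 3 = 1·2 + 1; back-substituting gives 1 = 80·27 − 17·127, so 27⁻¹ ≡ 80 (mod 127).
For any y ∈ ℤ_{127}, x = 80(y − 46) mod 127 satisfies g(x) = 27·80(y − 46) + 46 ≡ y (since 27·80 ≡ 1 mod 127). So every y has a preimage.
Hence g is bijective.
Since g is bijective, we find g⁻¹(64): we need 27x ≡ 64 − 46 ≡ 18 (mod 127). Using 27⁻¹ = 80: x ≡ 80·18 = 1440 = 11·127 + 43, so x = 43.
Check: g(43) = 27·43 + 46 = 1207 = 9·127 + 64 ≡ 64 (mod 127).

43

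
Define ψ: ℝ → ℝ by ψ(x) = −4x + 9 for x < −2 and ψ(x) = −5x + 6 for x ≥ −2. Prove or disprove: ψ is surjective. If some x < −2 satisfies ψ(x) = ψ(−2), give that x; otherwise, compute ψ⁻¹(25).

-4

Both pieces are strictly decreasing (slopes −4 and −5), so each is injective on its own interval.
The left piece maps (−∞, −2) onto (17, ∞); the right piece maps [−2, ∞) onto (−∞, 16].
The union (17, ∞) ∪ (−∞, 16] omits the interval between 17 and 16; in particular 17 has no preimage. So ψ is not surjective.
Because the two images are disjoint, no x < −2 has ψ(x) = ψ(−2), so we compute ψ⁻¹(25): 25 lies in (17, ∞), so solve −4x + 9 = 25: x = (25 − 9)/(−4) = −4.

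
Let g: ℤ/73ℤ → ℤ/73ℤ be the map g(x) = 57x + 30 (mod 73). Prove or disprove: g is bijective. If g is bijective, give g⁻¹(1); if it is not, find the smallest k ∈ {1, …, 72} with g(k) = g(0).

52

If g(u) = g(v), then 57u ≡ 57v (mod 73). Because gcd(57, 73) = 1, we may cancel 57 to get u ≡ v (mod 73).
We now compute 57⁻¹ mod 73 explicitly. Euclid's algorithm: 73 = 1·57 + 16, 57 = 3·16 + 9, 16 = 1·9 + 7, 9 = 1·7 + 2, 7 = 3·2 + 1; back-substituting gives 1 = 41·57 − 32·73, so 57⁻¹ ≡ 41 (mod 73).
For any y ∈ ℤ/73ℤ, x = 41(y − 30) mod 73 satisfies g(x) = 57·41(y − 30) + 30 ≡ y (since 57·41 ≡ 1 mod 73). So every y has a preimage.
Therefore g is bijective.
Since g is bijective, we find g⁻¹(1): we need 57x ≡ 1 − 30 ≡ 44 (mod 73). Using 57⁻¹ = 41: x ≡ 41·44 = 1804 = 24·73 + 52, so x = 52.
Check: g(52) = 57·52 + 30 = 2994 = 41·73 + 1 ≡ 1 (mod 73).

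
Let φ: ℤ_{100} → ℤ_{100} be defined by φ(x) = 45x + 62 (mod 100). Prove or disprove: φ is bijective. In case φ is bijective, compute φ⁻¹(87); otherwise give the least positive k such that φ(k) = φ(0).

20

Recall: φ is injective if φ(s) = φ(t) implies s = t.
We have gcd(45, 100) = 5 > 1. Taking s = 0 and t = 20: φ(0) = 62 and φ(20) = 45·20 + 62 = 962 ≡ 62 (mod 100).
So φ(0) = φ(20) while 0 ≠ 20, hence φ is not injective, hence not bijective.
Since φ is not bijective, we find the least positive k with φ(k) = φ(0): this means 45k ≡ 0 (mod 100), i.e. 100 ∣ 45k. Since gcd(45, 100) = 5, dividing through by 5 this holds exactly when 20 ∣ 9k, and as gcd(9, 20) = 1, exactly when 20 ∣ k.
The smallest positive such k is 20.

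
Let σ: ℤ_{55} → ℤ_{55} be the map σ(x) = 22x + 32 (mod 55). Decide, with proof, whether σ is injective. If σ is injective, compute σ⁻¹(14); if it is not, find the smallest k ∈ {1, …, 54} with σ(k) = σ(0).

5

Recall: σ is injective when σ(s) = σ(t) forces s = t.
We have gcd(22, 55) = 11 > 1. Taking s = 0 and t = 5: σ(0) = 32 and σ(5) = 22·5 + 32 = 142 ≡ 32 (mod 55).
So σ(0) = σ(5) while 0 ≠ 5, hence σ is not injective.
Since σ is not injective, we find the least positive k with σ(k) = σ(0): this means 22k ≡ 0 (mod 55), i.e. 55 ∣ 22k. Since gcd(22, 55) = 11, dividing through by 11 this holds exactly when 5 ∣ 2k, and as gcd(2, 5) = 1, exactly when 5 ∣ k.
The smallest positive such k is 5.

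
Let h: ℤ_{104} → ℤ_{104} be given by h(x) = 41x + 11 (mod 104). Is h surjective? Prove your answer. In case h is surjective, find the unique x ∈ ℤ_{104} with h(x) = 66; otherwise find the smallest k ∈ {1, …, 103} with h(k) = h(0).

47

Since gcd(41, 104) = 1, 41 is invertible modulo 104. Euclid's algorithm: 104 = 2·41 + 22, 41 = 1·22 + 19, 22 = 1·19 + 3, 19 = 6·3 + 1; back-substituting gives 1 = 33·41 − 13·104, so 41⁻¹ ≡ 33 (mod 104).
Then y ↦ 33(y − 11) is a two-sided inverse to h, so every y ∈ ℤ_{104} has a preimage.
Therefore h is surjective.
Since h is surjective, we compute h⁻¹(66): solve 41x + 11 ≡ 66 (mod 104), i.e. 41x ≡ 55 (mod 104).
Multiplying by 41⁻¹ = 33 gives x ≡ 33·55 = 1815 = 17·104 + 47 ≡ 47 (mod 104).
Check: h(47) = 41·47 + 11 = 1938 = 18·104 + 66 ≡ 66 (mod 104).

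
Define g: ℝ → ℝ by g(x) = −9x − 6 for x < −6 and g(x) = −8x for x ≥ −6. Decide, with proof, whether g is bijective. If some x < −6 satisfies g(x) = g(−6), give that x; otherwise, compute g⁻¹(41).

Both pieces are strictly decreasing (slopes −9 and −8), so each is injective on its own interval.
The left piece maps (−∞, −6) onto (48, ∞); the right piece maps [−6, ∞) onto (−∞, 48].
Since 48 = 48, the images partition ℝ: g is injective and surjective, hence bijective.
Because the two images are disjoint, no x < −6 has g(x) = g(−6), so we compute g⁻¹(41): 41 lies in (−∞, 48], so solve −8x = 41: x = (41 − 0)/(−8) = −41/8.

-41/8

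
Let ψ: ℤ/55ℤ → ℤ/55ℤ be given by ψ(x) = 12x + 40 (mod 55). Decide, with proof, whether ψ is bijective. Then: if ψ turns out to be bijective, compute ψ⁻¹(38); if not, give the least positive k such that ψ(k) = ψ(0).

By definition, ψ is injective when ψ(a) = ψ(b) forces a = b.
Suppose ψ(a) = ψ(b) in ℤ/55ℤ. Then 12a + 40 ≡ 12b + 40 (mod 55), thus 12(a − b) ≡ 0 (mod 55).
Since gcd(12, 55) = 1, 12 is invertible modulo 55, so a − b ≡ 0 (mod 55), i.e. a = b.
We now compute 12⁻¹ mod 55 explicitly. Euclid's algorithm: 55 = 4·12 + 7, 12 = 1·7 + 5, 7 = 1·5 + 2, 5 = 2·2 + 1; back-substituting gives 1 = 23·12 − 5·55, so 12⁻¹ ≡ 23 (mod 55).
For any y ∈ ℤ/55ℤ, x = 23(y − 40) mod 55 satisfies ψ(x) = 12·23(y − 40) + 40 ≡ y (since 12·23 ≡ 1 mod 55). So every y has a preimage.
Hence ψ is bijective.
Since ψ is bijective, we compute ψ⁻¹(38): solve 12x + 40 ≡ 38 (mod 55), i.e. 12x ≡ 53 (mod 55).
Multiplying by 12⁻¹ = 23 gives x ≡ 23·53 = 1219 = 22·55 + 9 ≡ 9 (mod 55).
Check: ψ(9) = 12·9 + 40 = 148 = 2·55 + 38 ≡ 38 (mod 55).

9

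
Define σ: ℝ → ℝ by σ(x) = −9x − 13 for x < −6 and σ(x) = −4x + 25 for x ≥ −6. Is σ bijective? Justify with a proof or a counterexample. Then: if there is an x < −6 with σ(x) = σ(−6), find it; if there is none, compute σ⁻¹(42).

-62/9

Both pieces are strictly decreasing (slopes −9 and −4), so each is injective on its own interval.
The left piece maps (−∞, −6) onto (41, ∞); the right piece maps [−6, ∞) onto (−∞, 49].
These images overlap. In particular σ(−6) = 49 (right piece), and solving −9x − 13 = 49 on the left piece gives x = −62/9 < −6.
So σ(−62/9) = σ(−6) with −62/9 ≠ −6, and σ is not injective, hence not bijective. This x = −62/9 is the requested value below −6.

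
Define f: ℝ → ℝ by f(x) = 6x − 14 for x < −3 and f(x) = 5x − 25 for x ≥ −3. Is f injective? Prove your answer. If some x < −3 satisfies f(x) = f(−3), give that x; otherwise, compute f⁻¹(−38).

-13/3

Both pieces are strictly increasing (slopes 6 and 5), so each is injective on its own interval.
The left piece maps (−∞, −3) onto (−∞, −32); the right piece maps [−3, ∞) onto [−40, ∞).
These images overlap. In particular f(−3) = −40 (right piece), and solving 6x − 14 = −40 on the left piece gives x = −13/3 < −3.
So f(−13/3) = f(−3) with −13/3 ≠ −3, and f is not injective. This x = −13/3 is the requested value below −3.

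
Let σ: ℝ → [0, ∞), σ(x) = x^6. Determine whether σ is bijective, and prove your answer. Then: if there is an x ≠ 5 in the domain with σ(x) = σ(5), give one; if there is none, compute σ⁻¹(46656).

-5

σ(5) = 15625 = (−5)^6 = σ(−5) (since 6 is even), with 5 ≠ −5. So σ is not injective, hence not bijective.
For the follow-up, such an x exists: taking x = −5 ∈ ℝ gives σ(−5) = 15625 = σ(5) with −5 ≠ 5.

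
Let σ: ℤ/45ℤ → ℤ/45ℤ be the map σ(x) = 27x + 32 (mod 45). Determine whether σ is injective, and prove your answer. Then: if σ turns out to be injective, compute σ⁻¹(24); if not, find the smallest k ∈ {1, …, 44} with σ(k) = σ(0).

Recall that σ is injective if σ(s) = σ(t) implies s = t.
We have gcd(27, 45) = 9 > 1. Taking s = 0 and t = 5: σ(0) = 32 and σ(5) = 27·5 + 32 = 167 ≡ 32 (mod 45).
So σ(0) = σ(5) while 0 ≠ 5, therefore σ is not injective.
Since σ is not injective, we find the least positive k with σ(k) = σ(0): this means 27k ≡ 0 (mod 45), i.e. 45 ∣ 27k. Since gcd(27, 45) = 9, dividing through by 9 this holds exactly when 5 ∣ 3k, and as gcd(3, 5) = 1, exactly when 5 ∣ k.
The smallest positive such k is 5.

5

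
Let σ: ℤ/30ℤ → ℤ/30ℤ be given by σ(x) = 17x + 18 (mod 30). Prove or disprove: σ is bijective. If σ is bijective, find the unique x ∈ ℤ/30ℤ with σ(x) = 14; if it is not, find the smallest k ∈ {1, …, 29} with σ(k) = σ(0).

28

Suppose σ(u) = σ(v) in ℤ/30ℤ. Then 17u + 18 ≡ 17v + 18 (mod 30), hence 17(u − v) ≡ 0 (mod 30).
Since gcd(17, 30) = 1, 17 is invertible modulo 30, thus u − v ≡ 0 (mod 30), i.e. u = v.
We now compute 17⁻¹ mod 30 explicitly. Euclid's algorithm: 30 = 1·17 + 13, 17 = 1·13 + 4, 13 = 3·4 + 1; back-substituting gives 1 = 23·17 − 13·30, so 17⁻¹ ≡ 23 (mod 30).
For any y ∈ ℤ/30ℤ, x = 23(y − 18) mod 30 satisfies σ(x) = 17·23(y − 18) + 18 ≡ y (since 17·23 ≡ 1 mod 30). So every y has a preimage.
Therefore σ is bijective.
Since σ is bijective, we find σ⁻¹(14): we need 17x ≡ 14 − 18 ≡ 26 (mod 30). Using 17⁻¹ = 23: x ≡ 23·26 = 598 = 19·30 + 28, so x = 28.
Check: σ(28) = 17·28 + 18 = 494 = 16·30 + 14 ≡ 14 (mod 30).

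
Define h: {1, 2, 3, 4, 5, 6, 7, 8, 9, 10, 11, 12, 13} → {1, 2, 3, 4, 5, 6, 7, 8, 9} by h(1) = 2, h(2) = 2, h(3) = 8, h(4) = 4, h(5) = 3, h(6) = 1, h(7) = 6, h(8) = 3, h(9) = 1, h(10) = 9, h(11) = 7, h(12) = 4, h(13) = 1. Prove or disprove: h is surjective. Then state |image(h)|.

8

No element maps to 5, so h is not surjective.
The image of h is {1, 2, 3, 4, 6, 7, 8, 9}, which has 8 elements.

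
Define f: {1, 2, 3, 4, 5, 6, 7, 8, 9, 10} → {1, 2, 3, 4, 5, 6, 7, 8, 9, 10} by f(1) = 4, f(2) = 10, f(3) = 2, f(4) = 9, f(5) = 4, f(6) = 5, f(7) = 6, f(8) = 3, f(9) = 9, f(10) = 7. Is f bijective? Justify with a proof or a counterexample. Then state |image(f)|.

8

f(1) = 4 = f(5) with 1 ≠ 5, so f is not injective, hence not bijective.
The image of f is {2, 3, 4, 5, 6, 7, 9, 10}, which has 8 elements.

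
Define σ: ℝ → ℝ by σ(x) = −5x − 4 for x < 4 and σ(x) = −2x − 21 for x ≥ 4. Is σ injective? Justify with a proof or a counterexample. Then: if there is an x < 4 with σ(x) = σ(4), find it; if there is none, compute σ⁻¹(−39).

9

Both pieces are strictly decreasing (slopes −5 and −2), so each is injective on its own interval.
The left piece maps (−∞, 4) onto (−24, ∞); the right piece maps [4, ∞) onto (−∞, −29].
These images are disjoint, so no value is attained by both pieces. Thus σ is injective.
Because the two images are disjoint, no x < 4 has σ(x) = σ(4), so we compute σ⁻¹(−39): −39 lies in (−∞, −29], so solve −2x − 21 = −39: x = (−39 + 21)/(−2) = 9.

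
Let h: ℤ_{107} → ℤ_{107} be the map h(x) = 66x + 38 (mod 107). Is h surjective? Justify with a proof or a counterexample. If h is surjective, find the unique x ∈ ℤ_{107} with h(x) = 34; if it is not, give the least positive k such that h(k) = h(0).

81

Recall that surjectivity means every element of the codomain has a preimage under h.
Since gcd(66, 107) = 1, 66 is invertible modulo 107. Euclid's algorithm: 107 = 1·66 + 41, 66 = 1·41 + 25, 41 = 1·25 + 16, 25 = 1·16 + 9, 16 = 1·9 + 7, 9 = 1·7 + 2, 7 = 3·2 + 1; back-substituting gives 1 = 60·66 − 37·107, so 66⁻¹ ≡ 60 (mod 107).
For any y ∈ ℤ_{107}, x = 60(y − 38) mod 107 satisfies h(x) = 66·60(y − 38) + 38 ≡ y (since 66·60 ≡ 1 mod 107). So every y has a preimage.
So h is surjective.
Since h is surjective, we find h⁻¹(34): we need 66x ≡ 34 − 38 ≡ 103 (mod 107). Using 66⁻¹ = 60: x ≡ 60·103 = 6180 = 57·107 + 81, so x = 81.
Check: h(81) = 66·81 + 38 = 5384 = 50·107 + 34 ≡ 34 (mod 107).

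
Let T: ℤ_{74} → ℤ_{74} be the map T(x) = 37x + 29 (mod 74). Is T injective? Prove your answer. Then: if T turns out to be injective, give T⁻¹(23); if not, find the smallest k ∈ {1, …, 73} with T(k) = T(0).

We have gcd(37, 74) = 37 > 1. Taking s = 0 and t = 2: T(0) = 29 and T(2) = 37·2 + 29 = 103 ≡ 29 (mod 74).
So T(0) = T(2) while 0 ≠ 2, thus T is not injective.
Since T is not injective, we find the least positive k with T(k) = T(0): this means 37k ≡ 0 (mod 74), i.e. 74 ∣ 37k. Since gcd(37, 74) = 37, dividing through by 37 this holds exactly when 2 ∣ k.
The smallest positive such k is 2.

2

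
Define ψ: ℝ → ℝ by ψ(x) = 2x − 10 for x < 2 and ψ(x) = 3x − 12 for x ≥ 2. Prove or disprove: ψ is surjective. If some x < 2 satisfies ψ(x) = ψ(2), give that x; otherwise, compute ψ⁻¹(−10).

0

Both pieces are strictly increasing (slopes 2 and 3), so each is injective on its own interval.
The left piece maps (−∞, 2) onto (−∞, −6); the right piece maps [2, ∞) onto [−6, ∞).
These images together cover ℝ, so ψ is surjective.
Because the two images are disjoint, no x < 2 has ψ(x) = ψ(2), so we compute ψ⁻¹(−10): −10 lies in (−∞, −6), so solve 2x − 10 = −10: x = (−10 + 10)/2 = 0.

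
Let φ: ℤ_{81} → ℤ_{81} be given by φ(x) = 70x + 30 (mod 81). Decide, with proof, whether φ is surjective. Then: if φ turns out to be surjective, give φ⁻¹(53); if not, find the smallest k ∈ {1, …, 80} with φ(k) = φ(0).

Since gcd(70, 81) = 1, 70 is invertible modulo 81. Euclid's algorithm: 81 = 1·70 + 11, 70 = 6·11 + 4, 11 = 2·4 + 3, 4 = 1·3 + 1; back-substituting gives 1 = 22·70 − 19·81, so 70⁻¹ ≡ 22 (mod 81).
For any y ∈ ℤ_{81}, x = 22(y − 30) mod 81 satisfies φ(x) = 70·22(y − 30) + 30 ≡ y (since 70·22 ≡ 1 mod 81). So every y has a preimage.
Hence φ is surjective.
Since φ is surjective, we compute φ⁻¹(53): solve 70x + 30 ≡ 53 (mod 81), i.e. 70x ≡ 23 (mod 81).
Multiplying by 70⁻¹ = 22 gives x ≡ 22·23 = 506 = 6·81 + 20 ≡ 20 (mod 81).
Check: φ(20) = 70·20 + 30 = 1430 = 17·81 + 53 ≡ 53 (mod 81).

20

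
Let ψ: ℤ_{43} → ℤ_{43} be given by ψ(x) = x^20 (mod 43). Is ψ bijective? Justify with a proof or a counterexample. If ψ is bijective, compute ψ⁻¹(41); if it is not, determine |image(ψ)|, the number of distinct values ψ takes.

ψ(21): Repeated squaring mod 43: 21^1 ≡ 21, 21^2 ≡ 21² = 441 ≡ 11, 21^4 ≡ 11² = 121 ≡ 35, 21^8 ≡ 35² = 1225 ≡ 21, 21^16 ≡ 21² = 441 ≡ 11. Since 20 = 16 + 4, 21^20 ≡ 11·35: 11·35 = 385 ≡ 41. So 21^20 ≡ 41 (mod 43).
ψ(22): Repeated squaring mod 43: 22^1 ≡ 22, 22^2 ≡ 22² = 484 ≡ 11, 22^4 ≡ 11² = 121 ≡ 35, 22^8 ≡ 35² = 1225 ≡ 21, 22^16 ≡ 21² = 441 ≡ 11. Since 20 = 16 + 4, 22^20 ≡ 11·35: 11·35 = 385 ≡ 41. So 22^20 ≡ 41 (mod 43).
So ψ(21) = ψ(22) = 41 while 21 ≠ 22, hence ψ is not injective, hence not bijective.
Since ψ is not bijective, we determine |image(ψ)|. Computing x^20 mod 43 for each x (by repeated squaring, reducing mod 43 at every step), the values ψ(0), ψ(1), …, ψ(42) are: 0, 1, 21, 14, 11, 17, 36, 6, 16, 24, 13, 4, 25, 10, 40, 23, 35, 38, 31, 9, 15, 41, 41, 15, 9, 31, 38, 35, 23, 40, 10, 25, 4, 13, 24, 16, 6, 36, 17, 11, 14, 21, 1.
The distinct values are {0, 1, 4, 6, 9, 10, 11, 13, 14, 15, 16, 17, 21, 23, 24, 25, 31, 35, 36, 38, 40, 41}; there are 22 of them.

22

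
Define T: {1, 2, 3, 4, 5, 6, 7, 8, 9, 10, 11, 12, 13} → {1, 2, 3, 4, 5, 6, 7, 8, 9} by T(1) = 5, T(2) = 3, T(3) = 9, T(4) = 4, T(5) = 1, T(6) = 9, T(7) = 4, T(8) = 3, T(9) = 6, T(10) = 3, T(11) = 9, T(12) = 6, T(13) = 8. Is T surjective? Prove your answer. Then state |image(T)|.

No element maps to 2, so T is not surjective.
The image of T is {1, 3, 4, 5, 6, 8, 9}, which has 7 elements.

7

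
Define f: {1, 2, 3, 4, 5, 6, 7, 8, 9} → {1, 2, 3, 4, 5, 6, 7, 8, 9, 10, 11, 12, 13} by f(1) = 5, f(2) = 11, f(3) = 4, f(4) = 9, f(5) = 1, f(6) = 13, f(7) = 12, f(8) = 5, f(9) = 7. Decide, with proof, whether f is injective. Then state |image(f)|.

f(1) = 5 = f(8) with 1 ≠ 8, so f is not injective.
The image of f is {1, 4, 5, 7, 9, 11, 12, 13}, which has 8 elements.

8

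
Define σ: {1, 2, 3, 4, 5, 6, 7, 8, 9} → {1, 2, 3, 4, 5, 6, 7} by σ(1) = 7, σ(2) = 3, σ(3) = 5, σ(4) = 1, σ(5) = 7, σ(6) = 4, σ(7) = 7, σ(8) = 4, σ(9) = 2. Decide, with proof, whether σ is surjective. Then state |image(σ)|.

6

No element maps to 6, so σ is not surjective.
The image of σ is {1, 2, 3, 4, 5, 7}, which has 6 elements.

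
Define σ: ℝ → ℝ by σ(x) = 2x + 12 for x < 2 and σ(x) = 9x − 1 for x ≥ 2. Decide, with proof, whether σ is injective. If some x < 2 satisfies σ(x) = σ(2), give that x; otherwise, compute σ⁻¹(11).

-1/2

Both pieces are strictly increasing (slopes 2 and 9), so each is injective on its own interval.
The left piece maps (−∞, 2) onto (−∞, 16); the right piece maps [2, ∞) onto [17, ∞).
These images are disjoint, so no value is attained by both pieces. So σ is injective.
Because the two images are disjoint, no x < 2 has σ(x) = σ(2), so we compute σ⁻¹(11): 11 lies in (−∞, 16), so solve 2x + 12 = 11: x = (11 − 12)/2 = −1/2.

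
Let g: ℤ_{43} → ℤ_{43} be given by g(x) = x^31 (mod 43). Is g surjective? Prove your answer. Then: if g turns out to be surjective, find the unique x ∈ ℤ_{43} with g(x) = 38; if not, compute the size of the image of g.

Since 43 is prime, the nonzero elements of ℤ_{43} form a cyclic group of order 42.
As gcd(31, 42) = 1, raising to the 31st power is a bijection on this group: if u^31 ≡ v^31 then (uv^{−1})^31 = 1, and the only element of order dividing gcd(31, 42) = 1 is 1, so u = v.
With g(0) = 0 this makes g injective on all of ℤ_{43}, hence bijective (finite equal-size domain and codomain). In particular g is surjective.
Since g is surjective, we find the preimage of 38. The inverse of x ↦ x^31 on (ℤ_{43})^× is x ↦ x^19, because 31·19 = 589 = 14·42 + 1 ≡ 1 (mod 42) and x^{42} = 1 for x ≠ 0 (Fermat). So g⁻¹(38) = 38^19 mod 43.
Repeated squaring mod 43: 38^1 ≡ 38, 38^2 ≡ 38² = 1444 ≡ 25, 38^4 ≡ 25² = 625 ≡ 23, 38^8 ≡ 23² = 529 ≡ 13, 38^16 ≡ 13² = 169 ≡ 40. Since 19 = 16 + 2 + 1, 38^19 ≡ 40·25·38: 40·25 = 1000 ≡ 11, then 11·38 = 418 ≡ 31. So 38^19 ≡ 31 (mod 43).
Hence g⁻¹(38) = 31.

31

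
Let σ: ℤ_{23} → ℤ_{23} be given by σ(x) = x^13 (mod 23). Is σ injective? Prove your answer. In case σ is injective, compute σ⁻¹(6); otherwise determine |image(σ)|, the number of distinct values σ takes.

Since 23 is prime, the nonzero elements of ℤ_{23} form a cyclic group of order 22.
As gcd(13, 22) = 1, raising to the 13th power is a bijection on this group: if s^13 ≡ t^13 then (st^{−1})^13 = 1, and the only element of order dividing gcd(13, 22) = 1 is 1, so s = t.
With σ(0) = 0 this makes σ injective on all of ℤ_{23}, hence bijective (finite equal-size domain and codomain). In particular σ is injective.
Since σ is injective, we find the preimage of 6. The inverse of x ↦ x^13 on (ℤ_{23})^× is x ↦ x^17, because 13·17 = 221 = 10·22 + 1 ≡ 1 (mod 22) and x^{22} = 1 for x ≠ 0 (Fermat). So σ⁻¹(6) = 6^17 mod 23.
Repeated squaring mod 23: 6^1 ≡ 6, 6^2 ≡ 6² = 36 ≡ 13, 6^4 ≡ 13² = 169 ≡ 8, 6^8 ≡ 8² = 64 ≡ 18, 6^16 ≡ 18² = 324 ≡ 2. Since 17 = 16 + 1, 6^17 ≡ 2·6: 2·6 = 12. So 6^17 ≡ 12 (mod 23).
Hence σ⁻¹(6) = 12.

12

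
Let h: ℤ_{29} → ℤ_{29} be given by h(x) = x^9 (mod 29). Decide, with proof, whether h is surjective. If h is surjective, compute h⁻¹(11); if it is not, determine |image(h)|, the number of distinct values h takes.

19

Since 29 is prime, the nonzero elements of ℤ_{29} form a cyclic group of order 28.
As gcd(9, 28) = 1, raising to the 9th power is a bijection on this group: if a^9 ≡ b^9 then (ab^{−1})^9 = 1, and the only element of order dividing gcd(9, 28) = 1 is 1, so a = b.
With h(0) = 0 this makes h injective on all of ℤ_{29}, hence bijective (finite equal-size domain and codomain). In particular h is surjective.
Since h is surjective, we find the preimage of 11. The inverse of x ↦ x^9 on (ℤ_{29})^× is x ↦ x^25, because 9·25 = 225 = 8·28 + 1 ≡ 1 (mod 28) and x^{28} = 1 for x ≠ 0 (Fermat). So h⁻¹(11) = 11^25 mod 29.
Repeated squaring mod 29: 11^1 ≡ 11, 11^2 ≡ 11² = 121 ≡ 5, 11^4 ≡ 5² = 25, 11^8 ≡ 25² = 625 ≡ 16, 11^16 ≡ 16² = 256 ≡ 24. Since 25 = 16 + 8 + 1, 11^25 ≡ 24·16·11: 24·16 = 384 ≡ 7, then 7·11 = 77 ≡ 19. So 11^25 ≡ 19 (mod 29).
Hence h⁻¹(11) = 19.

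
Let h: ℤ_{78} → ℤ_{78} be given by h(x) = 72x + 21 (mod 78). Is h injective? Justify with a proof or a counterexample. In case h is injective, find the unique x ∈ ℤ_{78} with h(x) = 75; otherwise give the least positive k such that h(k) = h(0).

13

We have gcd(72, 78) = 6 > 1. Taking a = 0 and b = 13: h(0) = 21 and h(13) = 72·13 + 21 = 957 ≡ 21 (mod 78).
So h(0) = h(13) while 0 ≠ 13, thus h is not injective.
Since h is not injective, we find the least positive k with h(k) = h(0): this means 72k ≡ 0 (mod 78), i.e. 78 ∣ 72k. Since gcd(72, 78) = 6, dividing through by 6 this holds exactly when 13 ∣ 12k, and as gcd(12, 13) = 1, exactly when 13 ∣ k.
The smallest positive such k is 13.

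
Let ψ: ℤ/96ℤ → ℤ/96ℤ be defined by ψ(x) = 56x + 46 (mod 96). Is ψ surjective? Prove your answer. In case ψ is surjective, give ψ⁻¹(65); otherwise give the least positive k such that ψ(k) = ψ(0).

By definition, ψ is surjective if every y in the codomain equals ψ(x) for some x in the domain.
Since gcd(56, 96) = 8, we have 56x ≡ 0 (mod 8) for all x, so ψ(x) ≡ 6 (mod 8).
But 0 ≢ 6 (mod 8), so 0 ∈ ℤ/96ℤ has no preimage. Therefore ψ is not surjective.
Since ψ is not surjective, we find the least positive k with ψ(k) = ψ(0): this means 56k ≡ 0 (mod 96), i.e. 96 ∣ 56k. Since gcd(56, 96) = 8, dividing through by 8 this holds exactly when 12 ∣ 7k, and as gcd(7, 12) = 1, exactly when 12 ∣ k.
The smallest positive such k is 12.

12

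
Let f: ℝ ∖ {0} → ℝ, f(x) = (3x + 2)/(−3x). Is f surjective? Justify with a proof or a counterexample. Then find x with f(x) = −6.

2/15

If f(x) = −1, cross-multiplying gives −3(3x + 2) = 3(−3x), which simplifies to −6 = 0 — false.  So −1 has no preimage and f is not surjective.
Solving f(x) = −6: cross-multiplying gives 3x + 2 = −6(−3x), which rearranges to −15x = −2, so x = 2/15.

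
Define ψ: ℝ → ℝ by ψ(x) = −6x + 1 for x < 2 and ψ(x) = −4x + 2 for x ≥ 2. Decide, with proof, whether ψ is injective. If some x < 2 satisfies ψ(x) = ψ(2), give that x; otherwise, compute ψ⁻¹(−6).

Both pieces are strictly decreasing (slopes −6 and −4), so each is injective on its own interval.
The left piece maps (−∞, 2) onto (−11, ∞); the right piece maps [2, ∞) onto (−∞, −6].
These images overlap. In particular ψ(2) = −6 (right piece), and solving −6x + 1 = −6 on the left piece gives x = 7/6 < 2.
So ψ(7/6) = ψ(2) with 7/6 ≠ 2, and ψ is not injective. This x = 7/6 is the requested value below 2.

7/6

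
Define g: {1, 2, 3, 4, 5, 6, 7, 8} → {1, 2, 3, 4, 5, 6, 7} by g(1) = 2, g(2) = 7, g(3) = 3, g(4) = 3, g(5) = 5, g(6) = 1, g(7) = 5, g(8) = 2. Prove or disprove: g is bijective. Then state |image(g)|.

5

g(3) = 3 = g(4) with 3 ≠ 4, so g is not injective, hence not bijective.
The image of g is {1, 2, 3, 5, 7}, which has 5 elements.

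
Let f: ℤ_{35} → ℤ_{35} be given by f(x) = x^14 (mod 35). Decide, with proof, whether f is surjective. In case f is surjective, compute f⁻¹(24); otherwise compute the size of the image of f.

12

f(1) = 1^14 = 1.
f(6): Repeated squaring mod 35: 6^1 ≡ 6, 6^2 ≡ 6² = 36 ≡ 1, 6^4 ≡ 1² = 1, 6^8 ≡ 1² = 1. Since 14 = 8 + 4 + 2, 6^14 ≡ 1·1·1: 1·1 = 1, then 1·1 = 1. So 6^14 ≡ 1 (mod 35).
So f(1) = f(6) = 1 while 1 ≠ 6, thus f is not injective.
A non-injective map from the 35-element set ℤ_{35} to itself takes at most 34 distinct values, so it cannot be surjective. Therefore f is not surjective.
Since f is not surjective, we determine |image(f)|. Computing x^14 mod 35 for each x (by repeated squaring, reducing mod 35 at every step), the values f(0), f(1), …, f(34) are: 0, 1, 4, 9, 16, 25, 1, 14, 29, 11, 30, 16, 4, 29, 21, 15, 11, 9, 9, 11, 15, 21, 29, 4, 16, 30, 11, 29, 14, 1, 25, 16, 9, 4, 1.
The distinct values are {0, 1, 4, 9, 11, 14, 15, 16, 21, 25, 29, 30}; there are 12 of them.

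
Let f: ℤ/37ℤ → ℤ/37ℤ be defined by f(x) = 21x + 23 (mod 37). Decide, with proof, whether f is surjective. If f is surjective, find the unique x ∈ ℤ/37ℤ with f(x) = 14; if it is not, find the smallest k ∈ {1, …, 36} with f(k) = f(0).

26

Recall that surjectivity means every element of the codomain has a preimage under f.
Since gcd(21, 37) = 1, 21 is invertible modulo 37. Euclid's algorithm: 37 = 1·21 + 16, 21 = 1·16 + 5, 16 = 3·5 + 1; back-substituting gives 1 = 30·21 − 17·37, so 21⁻¹ ≡ 30 (mod 37).
For any y ∈ ℤ/37ℤ, x = 30(y − 23) mod 37 satisfies f(x) = 21·30(y − 23) + 23 ≡ y (since 21·30 ≡ 1 mod 37). So every y has a preimage.
So f is surjective.
Since f is surjective, we find f⁻¹(14): we need 21x ≡ 14 − 23 ≡ 28 (mod 37). Using 21⁻¹ = 30: x ≡ 30·28 = 840 = 22·37 + 26, so x = 26.
Check: f(26) = 21·26 + 23 = 569 = 15·37 + 14 ≡ 14 (mod 37).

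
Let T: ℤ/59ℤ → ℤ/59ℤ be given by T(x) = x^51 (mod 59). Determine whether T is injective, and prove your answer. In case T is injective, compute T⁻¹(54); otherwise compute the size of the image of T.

Since 59 is prime, the nonzero elements of ℤ/59ℤ form a cyclic group of order 58.
As gcd(51, 58) = 1, raising to the 51st power is a bijection on this group: if x_1^51 ≡ x_2^51 then (x_1x_2^{−1})^51 = 1, and the only element of order dividing gcd(51, 58) = 1 is 1, so x_1 = x_2.
With T(0) = 0 this makes T injective on all of ℤ/59ℤ, hence bijective (finite equal-size domain and codomain). In particular T is injective.
Since T is injective, we find the preimage of 54. The inverse of x ↦ x^51 on (ℤ/59ℤ)^× is x ↦ x^33, because 51·33 = 1683 = 29·58 + 1 ≡ 1 (mod 58) and x^{58} = 1 for x ≠ 0 (Fermat). So T⁻¹(54) = 54^33 mod 59.
Repeated squaring mod 59: 54^1 ≡ 54, 54^2 ≡ 54² = 2916 ≡ 25, 54^4 ≡ 25² = 625 ≡ 35, 54^8 ≡ 35² = 1225 ≡ 45, 54^16 ≡ 45² = 2025 ≡ 19, 54^32 ≡ 19² = 361 ≡ 7. Since 33 = 32 + 1, 54^33 ≡ 7·54: 7·54 = 378 ≡ 24. So 54^33 ≡ 24 (mod 59).
Hence T⁻¹(54) = 24.

24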